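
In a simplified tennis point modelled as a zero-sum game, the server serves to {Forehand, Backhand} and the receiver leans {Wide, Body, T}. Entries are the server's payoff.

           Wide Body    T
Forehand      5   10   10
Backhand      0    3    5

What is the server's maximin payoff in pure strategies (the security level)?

5

Row minima: Forehand → 5, Backhand → 0.
The best of these is 5.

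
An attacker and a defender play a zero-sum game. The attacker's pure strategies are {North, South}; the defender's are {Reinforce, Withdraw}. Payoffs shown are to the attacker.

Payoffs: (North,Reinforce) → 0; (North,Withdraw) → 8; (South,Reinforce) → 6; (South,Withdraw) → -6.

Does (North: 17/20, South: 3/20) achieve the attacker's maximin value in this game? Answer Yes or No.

No

Against Reinforce this mix gives (17/20)·0 + (3/20)·6 = 9/10.
Against Withdraw this mix gives (17/20)·8 + (3/20)·(-6) = 59/10.
The defender will play Reinforce, holding the attacker to 9/10. Shifting weight toward the row that does better against Reinforce would raise this floor (the equalizing mix achieves 12/5 against both Reinforce and Withdraw), so the proposed strategy is not optimal.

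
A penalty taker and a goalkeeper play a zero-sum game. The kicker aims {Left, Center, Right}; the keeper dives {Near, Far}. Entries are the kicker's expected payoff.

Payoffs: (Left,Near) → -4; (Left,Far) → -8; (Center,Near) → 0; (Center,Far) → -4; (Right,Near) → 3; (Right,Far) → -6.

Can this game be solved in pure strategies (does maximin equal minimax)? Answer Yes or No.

Yes

Row minima: Left → -8, Center → -4, Right → -6; maximin = -4.
Column maxima: Near → 3, Far → -4; minimax = -4.
maximin = minimax = -4, so a saddle point exists.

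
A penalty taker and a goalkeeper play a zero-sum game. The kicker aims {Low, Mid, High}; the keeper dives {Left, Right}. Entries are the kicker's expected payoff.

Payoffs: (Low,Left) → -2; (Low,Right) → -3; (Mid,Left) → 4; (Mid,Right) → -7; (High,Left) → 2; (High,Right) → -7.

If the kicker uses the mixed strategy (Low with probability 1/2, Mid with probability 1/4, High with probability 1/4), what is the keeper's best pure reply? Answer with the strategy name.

If the keeper plays Left, the kicker's expected payoff is (1/2)·(-2) + (1/4)·4 + (1/4)·2 = 1/2.
If the keeper plays Right, the kicker's expected payoff is (1/2)·(-3) + (1/4)·(-7) + (1/4)·(-7) = -5.
The keeper minimizes the kicker's payoff; the smallest is -5, so the best response is Right.

Right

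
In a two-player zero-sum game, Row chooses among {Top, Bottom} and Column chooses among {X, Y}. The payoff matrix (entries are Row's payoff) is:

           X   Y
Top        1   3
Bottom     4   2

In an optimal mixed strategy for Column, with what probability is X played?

1/4

Row minima: Top → 1, Bottom → 2; maximin = 2.
Column maxima: X → 4, Y → 3; minimax = 3.
2 ≠ 3, so there is no saddle point; optimal play is mixed.
Let Row play Top with probability p. Expected payoff against X: 1p + 4(1−p) = −3p + 4; against Y: 3p + 2(1−p) = p + 2.
Setting these equal: −3p + 4 = p + 2 ⇒ −4p = -2 ⇒ p = 1/2, and the value is (-3)·(1/2) + 4 = 5/2.
For Column: with q = P(X), equating Top's and Bottom's payoffs gives −2q + 3 = 2q + 2 ⇒ q = 1/4.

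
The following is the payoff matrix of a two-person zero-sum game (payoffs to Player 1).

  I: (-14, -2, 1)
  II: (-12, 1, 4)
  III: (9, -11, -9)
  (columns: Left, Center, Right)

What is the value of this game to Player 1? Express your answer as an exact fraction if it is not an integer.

-41/11

Row minima: I → -14, II → -12, III → -11; maximin = -11.
Column maxima: Left → 9, Center → 1, Right → 4; minimax = 1.
-11 ≠ 1, so there is no saddle point; optimal play is mixed.
I is strictly dominated by II, so Player 1 never plays it.
Right is strictly dominated by Center (it gives Player 1 strictly more in every row), so Player 2 never plays it.
On the remaining 2×2 (II, III vs Left, Center):
Let Player 1 play II with probability p. Expected payoff against Left: (-12)p + 9(1−p) = −21p + 9; against Center: 1p + (-11)(1−p) = 12p − 11.
Setting these equal: −21p + 9 = 12p − 11 ⇒ −33p = -20 ⇒ p = 20/33, and the value is (-21)·(20/33) + 9 = -41/11.
For Player 2: with q = P(Left), equating II's and III's payoffs gives −13q + 1 = 20q − 11 ⇒ q = 4/11.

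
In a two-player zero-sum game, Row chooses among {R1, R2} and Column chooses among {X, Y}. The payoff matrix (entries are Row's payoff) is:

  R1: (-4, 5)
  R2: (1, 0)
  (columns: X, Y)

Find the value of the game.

Row minima: R1 → -4, R2 → 0; maximin = 0.
Column maxima: X → 1, Y → 5; minimax = 1.
0 ≠ 1, so there is no saddle point; optimal play is mixed.
Let Row play R1 with probability p. Expected payoff against X: (-4)p + 1(1−p) = −5p + 1; against Y: 5p + 0(1−p) = 5p.
Setting these equal: −5p + 1 = 5p ⇒ −10p = -1 ⇒ p = 1/10, and the value is (-5)·(1/10) + 1 = 1/2.
For Column: with q = P(X), equating R1's and R2's payoffs gives −9q + 5 = q ⇒ q = 1/2.

1/2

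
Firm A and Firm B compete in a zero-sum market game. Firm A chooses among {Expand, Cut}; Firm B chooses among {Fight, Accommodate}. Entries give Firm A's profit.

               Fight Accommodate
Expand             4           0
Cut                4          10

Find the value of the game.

Row minima: Expand → 0, Cut → 4; maximin = 4.
Column maxima: Fight → 4, Accommodate → 10; minimax = 4.
Since maximin = minimax = 4, there is a saddle point and the value is 4.

4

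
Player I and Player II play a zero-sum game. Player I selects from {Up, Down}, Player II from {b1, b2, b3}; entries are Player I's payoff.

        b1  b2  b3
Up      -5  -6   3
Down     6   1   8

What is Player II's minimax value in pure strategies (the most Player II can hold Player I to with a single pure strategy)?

1

Column maxima: b1 → 6, b2 → 1, b3 → 8.
The smallest of these is 1.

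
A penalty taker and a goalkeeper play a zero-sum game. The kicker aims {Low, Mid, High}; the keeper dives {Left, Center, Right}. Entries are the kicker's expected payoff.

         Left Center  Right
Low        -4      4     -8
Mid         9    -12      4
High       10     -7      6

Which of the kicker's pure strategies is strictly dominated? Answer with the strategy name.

High gives a strictly higher payoff than Mid against every column: 10 > 9, -7 > -12, 6 > 4.
So Mid is strictly dominated and the kicker never plays it.

Mid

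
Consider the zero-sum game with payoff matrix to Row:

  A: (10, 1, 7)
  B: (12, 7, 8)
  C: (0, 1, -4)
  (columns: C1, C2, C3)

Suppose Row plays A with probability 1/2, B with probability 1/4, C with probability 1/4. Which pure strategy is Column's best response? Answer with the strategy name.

C2

If Column plays C1, Row's expected payoff is (1/2)·10 + (1/4)·12 + (1/4)·0 = 8.
If Column plays C2, Row's expected payoff is (1/2)·1 + (1/4)·7 + (1/4)·1 = 5/2.
If Column plays C3, Row's expected payoff is (1/2)·7 + (1/4)·8 + (1/4)·(-4) = 9/2.
Column minimizes Row's payoff; the smallest is 5/2, so the best response is C2.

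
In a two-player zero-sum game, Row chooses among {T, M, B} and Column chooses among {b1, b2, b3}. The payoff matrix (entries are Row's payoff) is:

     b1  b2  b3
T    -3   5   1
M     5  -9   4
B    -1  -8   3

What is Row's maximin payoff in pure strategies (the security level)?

-3

Row minima: T → -3, M → -9, B → -8.
The best of these is -3.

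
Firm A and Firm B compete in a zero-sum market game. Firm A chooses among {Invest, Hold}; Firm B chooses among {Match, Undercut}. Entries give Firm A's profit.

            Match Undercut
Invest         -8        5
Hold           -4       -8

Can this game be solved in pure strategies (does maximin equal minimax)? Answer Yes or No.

No

Row minima: Invest → -8, Hold → -8; maximin = -8.
Column maxima: Match → -4, Undercut → 5; minimax = -4.
-8 ≠ -4, so no pure-strategy equilibrium exists.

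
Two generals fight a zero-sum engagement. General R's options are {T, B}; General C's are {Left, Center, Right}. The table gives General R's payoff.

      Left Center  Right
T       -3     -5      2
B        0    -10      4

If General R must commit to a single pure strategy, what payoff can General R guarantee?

Row minima: T → -5, B → -10.
The best of these is -5.

-5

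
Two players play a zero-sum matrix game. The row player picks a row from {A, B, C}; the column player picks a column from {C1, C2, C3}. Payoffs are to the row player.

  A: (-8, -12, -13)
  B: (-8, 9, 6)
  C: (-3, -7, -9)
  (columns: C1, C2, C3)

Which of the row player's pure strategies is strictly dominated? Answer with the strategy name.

C gives a strictly higher payoff than A against every column: -3 > -8, -7 > -12, -9 > -13.
So A is strictly dominated and the row player never plays it.

A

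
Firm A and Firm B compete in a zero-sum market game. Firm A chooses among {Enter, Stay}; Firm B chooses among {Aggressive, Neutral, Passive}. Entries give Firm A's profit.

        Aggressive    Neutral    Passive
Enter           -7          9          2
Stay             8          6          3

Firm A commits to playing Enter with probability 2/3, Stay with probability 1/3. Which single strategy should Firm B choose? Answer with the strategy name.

If Firm B plays Aggressive, Firm A's expected payoff is (2/3)·(-7) + (1/3)·8 = -2.
If Firm B plays Neutral, Firm A's expected payoff is (2/3)·9 + (1/3)·6 = 8.
If Firm B plays Passive, Firm A's expected payoff is (2/3)·2 + (1/3)·3 = 7/3.
Firm B minimizes Firm A's payoff; the smallest is -2, so the best response is Aggressive.

Aggressive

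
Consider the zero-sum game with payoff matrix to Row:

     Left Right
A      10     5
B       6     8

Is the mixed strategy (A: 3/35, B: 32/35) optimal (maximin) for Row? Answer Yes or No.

No

Against Left this mix gives (3/35)·10 + (32/35)·6 = 222/35.
Against Right this mix gives (3/35)·5 + (32/35)·8 = 271/35.
Column will play Left, holding Row to 222/35. Shifting weight toward the row that does better against Left would raise this floor (the equalizing mix achieves 50/7 against both Left and Right), so the proposed strategy is not optimal.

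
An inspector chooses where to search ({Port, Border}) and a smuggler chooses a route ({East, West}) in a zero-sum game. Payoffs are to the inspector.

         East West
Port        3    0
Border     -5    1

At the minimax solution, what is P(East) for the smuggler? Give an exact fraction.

Row minima: Port → 0, Border → -5; maximin = 0.
Column maxima: East → 3, West → 1; minimax = 1.
0 ≠ 1, so there is no saddle point; optimal play is mixed.
Let the inspector play Port with probability p. Expected payoff against East: 3p + (-5)(1−p) = 8p − 5; against West: 0p + 1(1−p) = −p + 1.
Setting these equal: 8p − 5 = −p + 1 ⇒ 9p = 6 ⇒ p = 2/3, and the value is (8)·(2/3) − 5 = 1/3.
For the smuggler: with q = P(East), equating Port's and Border's payoffs gives 3q = −6q + 1 ⇒ q = 1/9.

1/9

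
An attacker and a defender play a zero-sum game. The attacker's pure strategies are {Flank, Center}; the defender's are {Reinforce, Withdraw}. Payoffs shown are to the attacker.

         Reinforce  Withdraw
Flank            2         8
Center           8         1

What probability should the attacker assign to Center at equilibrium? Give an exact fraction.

6/13

Row minima: Flank → 2, Center → 1; maximin = 2.
Column maxima: Reinforce → 8, Withdraw → 8; minimax = 8.
2 ≠ 8, so there is no saddle point; optimal play is mixed.
Let the attacker play Flank with probability p. Expected payoff against Reinforce: 2p + 8(1−p) = −6p + 8; against Withdraw: 8p + 1(1−p) = 7p + 1.
Setting these equal: −6p + 8 = 7p + 1 ⇒ −13p = -7 ⇒ p = 7/13, and the value is (-6)·(7/13) + 8 = 62/13.
For the defender: with q = P(Reinforce), equating Flank's and Center's payoffs gives −6q + 8 = 7q + 1 ⇒ q = 7/13.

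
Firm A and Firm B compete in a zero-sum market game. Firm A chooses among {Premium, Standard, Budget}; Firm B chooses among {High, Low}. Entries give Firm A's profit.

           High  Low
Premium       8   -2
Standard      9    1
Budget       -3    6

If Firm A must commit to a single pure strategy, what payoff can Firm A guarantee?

Row minima: Premium → -2, Standard → 1, Budget → -3.
The best of these is 1.

1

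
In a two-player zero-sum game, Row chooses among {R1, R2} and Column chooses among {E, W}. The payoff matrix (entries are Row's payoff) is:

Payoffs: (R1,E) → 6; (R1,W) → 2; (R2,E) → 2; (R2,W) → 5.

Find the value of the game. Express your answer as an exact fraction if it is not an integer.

26/7

Row minima: R1 → 2, R2 → 2; maximin = 2.
Column maxima: E → 6, W → 5; minimax = 5.
2 ≠ 5, so there is no saddle point; optimal play is mixed.
Let Row play R1 with probability p. Expected payoff against E: 6p + 2(1−p) = 4p + 2; against W: 2p + 5(1−p) = −3p + 5.
Setting these equal: 4p + 2 = −3p + 5 ⇒ 7p = 3 ⇒ p = 3/7, and the value is (4)·(3/7) + 2 = 26/7.
For Column: with q = P(E), equating R1's and R2's payoffs gives 4q + 2 = −3q + 5 ⇒ q = 3/7.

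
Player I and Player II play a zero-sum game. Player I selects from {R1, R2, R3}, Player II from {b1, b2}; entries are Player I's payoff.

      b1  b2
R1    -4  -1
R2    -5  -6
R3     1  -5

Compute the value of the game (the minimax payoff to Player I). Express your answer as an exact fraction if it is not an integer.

Row minima: R1 → -4, R2 → -6, R3 → -5; maximin = -4.
Column maxima: b1 → 1, b2 → -1; minimax = -1.
-4 ≠ -1, so there is no saddle point; optimal play is mixed.
R2 is strictly dominated by R1, so Player I never plays it.
On the remaining 2×2 (R1, R3 vs b1, b2):
Let Player I play R1 with probability p. Expected payoff against b1: (-4)p + 1(1−p) = −5p + 1; against b2: (-1)p + (-5)(1−p) = 4p − 5.
Setting these equal: −5p + 1 = 4p − 5 ⇒ −9p = -6 ⇒ p = 2/3, and the value is (-5)·(2/3) + 1 = -7/3.
For Player II: with q = P(b1), equating R1's and R3's payoffs gives −3q − 1 = 6q − 5 ⇒ q = 4/9.

-7/3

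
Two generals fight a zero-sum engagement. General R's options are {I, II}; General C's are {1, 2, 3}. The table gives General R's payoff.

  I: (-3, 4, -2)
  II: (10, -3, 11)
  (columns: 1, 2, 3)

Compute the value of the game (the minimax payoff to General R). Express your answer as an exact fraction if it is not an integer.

31/20

Row minima: I → -3, II → -3; maximin = -3.
Column maxima: 1 → 10, 2 → 4, 3 → 11; minimax = 4.
-3 ≠ 4, so there is no saddle point; optimal play is mixed.
3 is strictly dominated by 1 (it gives General R strictly more in every row), so General C never plays it.
On the remaining 2×2 (I, II vs 1, 2):
Let General R play I with probability p. Expected payoff against 1: (-3)p + 10(1−p) = −13p + 10; against 2: 4p + (-3)(1−p) = 7p − 3.
Setting these equal: −13p + 10 = 7p − 3 ⇒ −20p = -13 ⇒ p = 13/20, and the value is (-13)·(13/20) + 10 = 31/20.
For General C: with q = P(1), equating I's and II's payoffs gives −7q + 4 = 13q − 3 ⇒ q = 7/20.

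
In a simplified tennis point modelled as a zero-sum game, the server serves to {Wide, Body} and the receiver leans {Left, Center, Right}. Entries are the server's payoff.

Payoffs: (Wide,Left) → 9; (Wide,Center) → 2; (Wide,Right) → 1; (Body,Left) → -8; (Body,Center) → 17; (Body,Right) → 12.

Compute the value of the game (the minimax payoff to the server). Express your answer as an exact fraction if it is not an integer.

Row minima: Wide → 1, Body → -8; maximin = 1.
Column maxima: Left → 9, Center → 17, Right → 12; minimax = 9.
1 ≠ 9, so there is no saddle point; optimal play is mixed.
Center is strictly dominated by Right (it gives the server strictly more in every row), so the receiver never plays it.
On the remaining 2×2 (Wide, Body vs Left, Right):
Let the server play Wide with probability p. Expected payoff against Left: 9p + (-8)(1−p) = 17p − 8; against Right: 1p + 12(1−p) = −11p + 12.
Setting these equal: 17p − 8 = −11p + 12 ⇒ 28p = 20 ⇒ p = 5/7, and the value is (17)·(5/7) − 8 = 29/7.
For the receiver: with q = P(Left), equating Wide's and Body's payoffs gives 8q + 1 = −20q + 12 ⇒ q = 11/28.

29/7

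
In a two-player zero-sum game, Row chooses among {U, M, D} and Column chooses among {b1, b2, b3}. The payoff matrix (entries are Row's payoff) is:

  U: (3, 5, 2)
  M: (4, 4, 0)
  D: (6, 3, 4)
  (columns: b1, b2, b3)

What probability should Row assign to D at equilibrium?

3/4

Row minima: U → 2, M → 0, D → 3; maximin = 3.
Column maxima: b1 → 6, b2 → 5, b3 → 4; minimax = 4.
3 ≠ 4, so there is no saddle point; optimal play is mixed.
b1 is strictly dominated by b3 (it gives Row strictly more in every row), so Column never plays it.
With b1 eliminated, M is strictly dominated by U (U gives Row strictly more in every remaining column), so Row never plays it.
On the remaining 2×2 (U, D vs b2, b3):
Let Row play U with probability p. Expected payoff against b2: 5p + 3(1−p) = 2p + 3; against b3: 2p + 4(1−p) = −2p + 4.
Setting these equal: 2p + 3 = −2p + 4 ⇒ 4p = 1 ⇒ p = 1/4, and the value is (2)·(1/4) + 3 = 7/2.
For Column: with q = P(b2), equating U's and D's payoffs gives 3q + 2 = −q + 4 ⇒ q = 1/2.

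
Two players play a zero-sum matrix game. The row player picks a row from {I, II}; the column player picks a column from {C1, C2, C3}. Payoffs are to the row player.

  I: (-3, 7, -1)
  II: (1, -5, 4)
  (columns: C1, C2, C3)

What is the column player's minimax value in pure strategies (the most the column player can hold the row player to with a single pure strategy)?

1

Column maxima: C1 → 1, C2 → 7, C3 → 4.
The smallest of these is 1.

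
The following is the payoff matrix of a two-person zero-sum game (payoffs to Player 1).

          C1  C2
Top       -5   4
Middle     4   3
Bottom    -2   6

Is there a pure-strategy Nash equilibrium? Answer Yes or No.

Row minima: Top → -5, Middle → 3, Bottom → -2; maximin = 3.
Column maxima: C1 → 4, C2 → 6; minimax = 4.
3 ≠ 4, so no pure-strategy equilibrium exists.

No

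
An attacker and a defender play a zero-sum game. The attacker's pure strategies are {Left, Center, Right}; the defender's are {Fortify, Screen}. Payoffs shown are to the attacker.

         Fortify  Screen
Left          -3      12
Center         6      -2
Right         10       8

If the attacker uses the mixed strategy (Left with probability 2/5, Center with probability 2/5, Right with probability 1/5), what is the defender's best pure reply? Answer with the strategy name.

If the defender plays Fortify, the attacker's expected payoff is (2/5)·(-3) + (2/5)·6 + (1/5)·10 = 16/5.
If the defender plays Screen, the attacker's expected payoff is (2/5)·12 + (2/5)·(-2) + (1/5)·8 = 28/5.
The defender minimizes the attacker's payoff; the smallest is 16/5, so the best response is Fortify.

Fortify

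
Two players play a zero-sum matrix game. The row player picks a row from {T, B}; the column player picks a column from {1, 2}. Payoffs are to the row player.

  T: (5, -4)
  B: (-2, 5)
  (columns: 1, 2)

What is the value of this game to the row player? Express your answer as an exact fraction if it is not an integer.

Row minima: T → -4, B → -2; maximin = -2.
Column maxima: 1 → 5, 2 → 5; minimax = 5.
-2 ≠ 5, so there is no saddle point; optimal play is mixed.
Let the row player play T with probability p. Expected payoff against 1: 5p + (-2)(1−p) = 7p − 2; against 2: (-4)p + 5(1−p) = −9p + 5.
Setting these equal: 7p − 2 = −9p + 5 ⇒ 16p = 7 ⇒ p = 7/16, and the value is (7)·(7/16) − 2 = 17/16.
For the column player: with q = P(1), equating T's and B's payoffs gives 9q − 4 = −7q + 5 ⇒ q = 9/16.

17/16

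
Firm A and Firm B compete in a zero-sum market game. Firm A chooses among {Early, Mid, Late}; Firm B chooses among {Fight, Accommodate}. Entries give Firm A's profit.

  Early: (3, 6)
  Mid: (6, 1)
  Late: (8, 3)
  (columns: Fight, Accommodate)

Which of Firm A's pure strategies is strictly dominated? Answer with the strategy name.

Mid

Late gives a strictly higher payoff than Mid against every column: 8 > 6, 3 > 1.
So Mid is strictly dominated and Firm A never plays it.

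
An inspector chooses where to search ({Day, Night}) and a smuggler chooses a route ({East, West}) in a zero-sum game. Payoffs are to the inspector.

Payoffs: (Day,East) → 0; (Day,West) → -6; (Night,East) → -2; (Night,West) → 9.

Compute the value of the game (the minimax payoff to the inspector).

-12/17

Row minima: Day → -6, Night → -2; maximin = -2.
Column maxima: East → 0, West → 9; minimax = 0.
-2 ≠ 0, so there is no saddle point; optimal play is mixed.
Let the inspector play Day with probability p. Expected payoff against East: 0p + (-2)(1−p) = 2p − 2; against West: (-6)p + 9(1−p) = −15p + 9.
Setting these equal: 2p − 2 = −15p + 9 ⇒ 17p = 11 ⇒ p = 11/17, and the value is (2)·(11/17) − 2 = -12/17.
For the smuggler: with q = P(East), equating Day's and Night's payoffs gives 6q − 6 = −11q + 9 ⇒ q = 15/17.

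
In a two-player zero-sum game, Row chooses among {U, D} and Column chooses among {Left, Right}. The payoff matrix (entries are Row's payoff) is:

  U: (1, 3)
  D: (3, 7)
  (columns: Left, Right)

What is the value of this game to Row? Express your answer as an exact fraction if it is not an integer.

Row minima: U → 1, D → 3; maximin = 3.
Column maxima: Left → 3, Right → 7; minimax = 3.
Since maximin = minimax = 3, there is a saddle point and the value is 3.

3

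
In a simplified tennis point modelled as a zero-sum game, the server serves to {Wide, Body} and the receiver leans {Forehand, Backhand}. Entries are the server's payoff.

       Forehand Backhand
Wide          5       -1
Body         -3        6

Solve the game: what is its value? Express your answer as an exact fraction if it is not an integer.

Row minima: Wide → -1, Body → -3; maximin = -1.
Column maxima: Forehand → 5, Backhand → 6; minimax = 5.
-1 ≠ 5, so there is no saddle point; optimal play is mixed.
Let the server play Wide with probability p. Expected payoff against Forehand: 5p + (-3)(1−p) = 8p − 3; against Backhand: (-1)p + 6(1−p) = −7p + 6.
Setting these equal: 8p − 3 = −7p + 6 ⇒ 15p = 9 ⇒ p = 3/5, and the value is (8)·(3/5) − 3 = 9/5.
For the receiver: with q = P(Forehand), equating Wide's and Body's payoffs gives 6q − 1 = −9q + 6 ⇒ q = 7/15.

9/5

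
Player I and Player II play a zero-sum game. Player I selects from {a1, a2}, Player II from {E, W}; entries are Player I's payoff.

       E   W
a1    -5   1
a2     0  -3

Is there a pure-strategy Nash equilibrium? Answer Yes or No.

No

Row minima: a1 → -5, a2 → -3; maximin = -3.
Column maxima: E → 0, W → 1; minimax = 0.
-3 ≠ 0, so no pure-strategy equilibrium exists.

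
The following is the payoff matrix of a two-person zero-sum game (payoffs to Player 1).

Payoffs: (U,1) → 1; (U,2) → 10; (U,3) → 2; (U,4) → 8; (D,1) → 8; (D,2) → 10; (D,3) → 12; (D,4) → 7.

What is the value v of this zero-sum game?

57/8

Row minima: U → 1, D → 7; maximin = 7.
Column maxima: 1 → 8, 2 → 10, 3 → 12, 4 → 8; minimax = 8.
7 ≠ 8, so there is no saddle point; optimal play is mixed.
2 is strictly dominated by 1 (it gives Player 1 strictly more in every row), so Player 2 never plays it.
3 is strictly dominated by 1 (it gives Player 1 strictly more in every row), so Player 2 never plays it.
On the remaining 2×2 (U, D vs 1, 4):
Let Player 1 play U with probability p. Expected payoff against 1: 1p + 8(1−p) = −7p + 8; against 4: 8p + 7(1−p) = p + 7.
Setting these equal: −7p + 8 = p + 7 ⇒ −8p = -1 ⇒ p = 1/8, and the value is (-7)·(1/8) + 8 = 57/8.
For Player 2: with q = P(1), equating U's and D's payoffs gives −7q + 8 = q + 7 ⇒ q = 1/8.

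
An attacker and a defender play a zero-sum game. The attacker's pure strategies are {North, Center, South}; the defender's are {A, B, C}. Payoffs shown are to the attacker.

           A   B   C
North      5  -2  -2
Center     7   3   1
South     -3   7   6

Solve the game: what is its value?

3

Row minima: North → -2, Center → 1, South → -3; maximin = 1.
Column maxima: A → 7, B → 7, C → 6; minimax = 6.
1 ≠ 6, so there is no saddle point; optimal play is mixed.
North is strictly dominated by Center, so the attacker never plays it.
With North eliminated, B is strictly dominated by C (it gives the attacker strictly more in every remaining row), so the defender never plays it.
On the remaining 2×2 (Center, South vs A, C):
Let the attacker play Center with probability p. Expected payoff against A: 7p + (-3)(1−p) = 10p − 3; against C: 1p + 6(1−p) = −5p + 6.
Setting these equal: 10p − 3 = −5p + 6 ⇒ 15p = 9 ⇒ p = 3/5, and the value is (10)·(3/5) − 3 = 3.
For the defender: with q = P(A), equating Center's and South's payoffs gives 6q + 1 = −9q + 6 ⇒ q = 1/3.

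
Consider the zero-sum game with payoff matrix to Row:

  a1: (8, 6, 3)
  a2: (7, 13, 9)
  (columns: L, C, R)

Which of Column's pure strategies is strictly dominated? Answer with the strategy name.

C

R holds Row's payoff strictly below C in every row: 3 < 6, 9 < 13.
So C is strictly dominated for Column.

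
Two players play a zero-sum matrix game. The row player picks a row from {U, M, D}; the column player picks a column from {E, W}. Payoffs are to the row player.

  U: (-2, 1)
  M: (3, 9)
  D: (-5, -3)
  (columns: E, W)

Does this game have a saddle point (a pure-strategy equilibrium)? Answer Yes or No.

Yes

Row minima: U → -2, M → 3, D → -5; maximin = 3.
Column maxima: E → 3, W → 9; minimax = 3.
maximin = minimax = 3, so a saddle point exists.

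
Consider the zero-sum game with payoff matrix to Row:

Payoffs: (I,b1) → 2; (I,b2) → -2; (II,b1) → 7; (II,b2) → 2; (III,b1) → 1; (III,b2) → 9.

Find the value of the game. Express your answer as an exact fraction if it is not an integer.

Row minima: I → -2, II → 2, III → 1; maximin = 2.
Column maxima: b1 → 7, b2 → 9; minimax = 7.
2 ≠ 7, so there is no saddle point; optimal play is mixed.
I is strictly dominated by II, so Row never plays it.
On the remaining 2×2 (II, III vs b1, b2):
Let Row play II with probability p. Expected payoff against b1: 7p + 1(1−p) = 6p + 1; against b2: 2p + 9(1−p) = −7p + 9.
Setting these equal: 6p + 1 = −7p + 9 ⇒ 13p = 8 ⇒ p = 8/13, and the value is (6)·(8/13) + 1 = 61/13.
For Column: with q = P(b1), equating II's and III's payoffs gives 5q + 2 = −8q + 9 ⇒ q = 7/13.

61/13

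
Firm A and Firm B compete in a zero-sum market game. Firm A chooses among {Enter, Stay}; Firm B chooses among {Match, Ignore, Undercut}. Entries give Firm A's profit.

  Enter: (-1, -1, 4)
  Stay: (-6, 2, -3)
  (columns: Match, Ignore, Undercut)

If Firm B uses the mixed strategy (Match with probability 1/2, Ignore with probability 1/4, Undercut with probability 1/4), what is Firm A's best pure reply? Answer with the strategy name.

Enter

Expected payoff of Enter: (1/2)·(-1) + (1/4)·(-1) + (1/4)·4 = 1/4.
Expected payoff of Stay: (1/2)·(-6) + (1/4)·2 + (1/4)·(-3) = -13/4.
The largest is 1/4, so Firm A's best response is Enter.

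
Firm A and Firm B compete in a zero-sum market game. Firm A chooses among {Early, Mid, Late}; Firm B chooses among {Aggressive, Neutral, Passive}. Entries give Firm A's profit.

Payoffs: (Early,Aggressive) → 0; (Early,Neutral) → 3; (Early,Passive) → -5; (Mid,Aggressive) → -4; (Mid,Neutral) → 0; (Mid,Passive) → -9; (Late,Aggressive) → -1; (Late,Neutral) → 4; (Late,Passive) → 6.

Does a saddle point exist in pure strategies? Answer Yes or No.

Row minima: Early → -5, Mid → -9, Late → -1; maximin = -1.
Column maxima: Aggressive → 0, Neutral → 4, Passive → 6; minimax = 0.
-1 ≠ 0, so no pure-strategy equilibrium exists.

No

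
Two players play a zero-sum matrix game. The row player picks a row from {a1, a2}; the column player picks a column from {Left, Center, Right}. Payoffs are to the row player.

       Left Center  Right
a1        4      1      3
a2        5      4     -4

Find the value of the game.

Row minima: a1 → 1, a2 → -4; maximin = 1.
Column maxima: Left → 5, Center → 4, Right → 3; minimax = 3.
1 ≠ 3, so there is no saddle point; optimal play is mixed.
Left is strictly dominated by Center (it gives the row player strictly more in every row), so the column player never plays it.
On the remaining 2×2 (a1, a2 vs Center, Right):
Let the row player play a1 with probability p. Expected payoff against Center: 1p + 4(1−p) = −3p + 4; against Right: 3p + (-4)(1−p) = 7p − 4.
Setting these equal: −3p + 4 = 7p − 4 ⇒ −10p = -8 ⇒ p = 4/5, and the value is (-3)·(4/5) + 4 = 8/5.
For the column player: with q = P(Center), equating a1's and a2's payoffs gives −2q + 3 = 8q − 4 ⇒ q = 7/10.

8/5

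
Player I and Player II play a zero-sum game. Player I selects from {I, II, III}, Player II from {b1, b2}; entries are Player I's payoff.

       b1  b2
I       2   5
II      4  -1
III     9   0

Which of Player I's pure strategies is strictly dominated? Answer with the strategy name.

II

III gives a strictly higher payoff than II against every column: 9 > 4, 0 > -1.
So II is strictly dominated and Player I never plays it.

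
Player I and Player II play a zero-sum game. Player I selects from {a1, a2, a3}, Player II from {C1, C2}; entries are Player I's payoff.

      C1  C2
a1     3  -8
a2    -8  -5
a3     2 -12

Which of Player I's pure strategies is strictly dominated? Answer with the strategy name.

a1 gives a strictly higher payoff than a3 against every column: 3 > 2, -8 > -12.
So a3 is strictly dominated and Player I never plays it.

a3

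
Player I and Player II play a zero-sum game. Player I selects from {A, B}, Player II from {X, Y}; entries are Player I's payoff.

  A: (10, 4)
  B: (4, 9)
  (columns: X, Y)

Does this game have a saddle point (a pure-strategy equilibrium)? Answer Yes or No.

Row minima: A → 4, B → 4; maximin = 4.
Column maxima: X → 10, Y → 9; minimax = 9.
4 ≠ 9, so no pure-strategy equilibrium exists.

No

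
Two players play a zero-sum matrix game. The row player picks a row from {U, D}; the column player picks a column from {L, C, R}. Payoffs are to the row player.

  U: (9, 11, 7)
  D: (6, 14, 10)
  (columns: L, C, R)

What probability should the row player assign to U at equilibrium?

2/3

Row minima: U → 7, D → 6; maximin = 7.
Column maxima: L → 9, C → 14, R → 10; minimax = 9.
7 ≠ 9, so there is no saddle point; optimal play is mixed.
C is strictly dominated by L (it gives the row player strictly more in every row), so the column player never plays it.
On the remaining 2×2 (U, D vs L, R):
Let the row player play U with probability p. Expected payoff against L: 9p + 6(1−p) = 3p + 6; against R: 7p + 10(1−p) = −3p + 10.
Setting these equal: 3p + 6 = −3p + 10 ⇒ 6p = 4 ⇒ p = 2/3, and the value is (3)·(2/3) + 6 = 8.
For the column player: with q = P(L), equating U's and D's payoffs gives 2q + 7 = −4q + 10 ⇒ q = 1/2.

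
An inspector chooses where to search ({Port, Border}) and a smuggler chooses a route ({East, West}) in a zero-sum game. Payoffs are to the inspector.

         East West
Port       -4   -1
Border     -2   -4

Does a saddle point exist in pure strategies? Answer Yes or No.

Row minima: Port → -4, Border → -4; maximin = -4.
Column maxima: East → -2, West → -1; minimax = -2.
-4 ≠ -2, so no pure-strategy equilibrium exists.

No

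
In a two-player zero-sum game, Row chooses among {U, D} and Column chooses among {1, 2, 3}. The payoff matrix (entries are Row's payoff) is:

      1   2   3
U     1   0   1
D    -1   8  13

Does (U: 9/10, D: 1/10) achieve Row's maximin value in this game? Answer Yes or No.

Against 1 this mix gives (9/10)·1 + (1/10)·(-1) = 4/5.
Against 2 this mix gives (9/10)·0 + (1/10)·8 = 4/5.
Against 3 this mix gives (9/10)·1 + (1/10)·13 = 11/5.
All of Column's active replies (1, 2) yield 4/5, and no column does worse for Row. The mix makes Column indifferent and guarantees 4/5, so it is optimal.

Yes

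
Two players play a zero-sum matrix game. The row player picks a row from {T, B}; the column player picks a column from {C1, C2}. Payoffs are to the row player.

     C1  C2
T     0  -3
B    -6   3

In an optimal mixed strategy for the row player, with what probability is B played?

Row minima: T → -3, B → -6; maximin = -3.
Column maxima: C1 → 0, C2 → 3; minimax = 0.
-3 ≠ 0, so there is no saddle point; optimal play is mixed.
Let the row player play T with probability p. Expected payoff against C1: 0p + (-6)(1−p) = 6p − 6; against C2: (-3)p + 3(1−p) = −6p + 3.
Setting these equal: 6p − 6 = −6p + 3 ⇒ 12p = 9 ⇒ p = 3/4, and the value is (6)·(3/4) − 6 = -3/2.
For the column player: with q = P(C1), equating T's and B's payoffs gives 3q − 3 = −9q + 3 ⇒ q = 1/2.

1/4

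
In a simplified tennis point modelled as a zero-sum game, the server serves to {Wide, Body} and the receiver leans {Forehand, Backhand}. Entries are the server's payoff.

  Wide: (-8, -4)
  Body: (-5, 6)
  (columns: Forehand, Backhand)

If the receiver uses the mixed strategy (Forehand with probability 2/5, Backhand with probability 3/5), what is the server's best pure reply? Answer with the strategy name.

Expected payoff of Wide: (2/5)·(-8) + (3/5)·(-4) = -28/5.
Expected payoff of Body: (2/5)·(-5) + (3/5)·6 = 8/5.
The largest is 8/5, so the server's best response is Body.

Body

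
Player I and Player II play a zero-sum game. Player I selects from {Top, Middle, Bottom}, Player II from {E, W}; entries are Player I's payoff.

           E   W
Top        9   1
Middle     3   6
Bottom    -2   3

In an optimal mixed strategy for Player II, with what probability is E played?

5/11

Row minima: Top → 1, Middle → 3, Bottom → -2; maximin = 3.
Column maxima: E → 9, W → 6; minimax = 6.
3 ≠ 6, so there is no saddle point; optimal play is mixed.
Bottom is strictly dominated by Middle, so Player I never plays it.
On the remaining 2×2 (Top, Middle vs E, W):
Let Player I play Top with probability p. Expected payoff against E: 9p + 3(1−p) = 6p + 3; against W: 1p + 6(1−p) = −5p + 6.
Setting these equal: 6p + 3 = −5p + 6 ⇒ 11p = 3 ⇒ p = 3/11, and the value is (6)·(3/11) + 3 = 51/11.
For Player II: with q = P(E), equating Top's and Middle's payoffs gives 8q + 1 = −3q + 6 ⇒ q = 5/11.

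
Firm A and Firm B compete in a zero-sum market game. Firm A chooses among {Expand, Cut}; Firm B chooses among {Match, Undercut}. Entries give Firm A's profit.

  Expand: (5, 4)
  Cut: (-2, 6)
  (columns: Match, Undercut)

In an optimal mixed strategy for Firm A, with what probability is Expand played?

Row minima: Expand → 4, Cut → -2; maximin = 4.
Column maxima: Match → 5, Undercut → 6; minimax = 5.
4 ≠ 5, so there is no saddle point; optimal play is mixed.
Let Firm A play Expand with probability p. Expected payoff against Match: 5p + (-2)(1−p) = 7p − 2; against Undercut: 4p + 6(1−p) = −2p + 6.
Setting these equal: 7p − 2 = −2p + 6 ⇒ 9p = 8 ⇒ p = 8/9, and the value is (7)·(8/9) − 2 = 38/9.
For Firm B: with q = P(Match), equating Expand's and Cut's payoffs gives q + 4 = −8q + 6 ⇒ q = 2/9.

8/9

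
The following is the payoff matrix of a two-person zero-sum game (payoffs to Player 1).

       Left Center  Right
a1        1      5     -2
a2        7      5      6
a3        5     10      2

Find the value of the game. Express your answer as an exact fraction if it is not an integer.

Row minima: a1 → -2, a2 → 5, a3 → 2; maximin = 5.
Column maxima: Left → 7, Center → 10, Right → 6; minimax = 6.
5 ≠ 6, so there is no saddle point; optimal play is mixed.
a1 is strictly dominated by a3, so Player 1 never plays it.
Left is strictly dominated by Right (it gives Player 1 strictly more in every row), so Player 2 never plays it.
On the remaining 2×2 (a2, a3 vs Center, Right):
Let Player 1 play a2 with probability p. Expected payoff against Center: 5p + 10(1−p) = −5p + 10; against Right: 6p + 2(1−p) = 4p + 2.
Setting these equal: −5p + 10 = 4p + 2 ⇒ −9p = -8 ⇒ p = 8/9, and the value is (-5)·(8/9) + 10 = 50/9.
For Player 2: with q = P(Center), equating a2's and a3's payoffs gives −q + 6 = 8q + 2 ⇒ q = 4/9.

50/9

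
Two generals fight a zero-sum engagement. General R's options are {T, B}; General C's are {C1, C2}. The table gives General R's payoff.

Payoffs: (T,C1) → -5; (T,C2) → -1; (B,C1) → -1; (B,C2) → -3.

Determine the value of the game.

-7/3

Row minima: T → -5, B → -3; maximin = -3.
Column maxima: C1 → -1, C2 → -1; minimax = -1.
-3 ≠ -1, so there is no saddle point; optimal play is mixed.
Let General R play T with probability p. Expected payoff against C1: (-5)p + (-1)(1−p) = −4p − 1; against C2: (-1)p + (-3)(1−p) = 2p − 3.
Setting these equal: −4p − 1 = 2p − 3 ⇒ −6p = -2 ⇒ p = 1/3, and the value is (-4)·(1/3) − 1 = -7/3.
For General C: with q = P(C1), equating T's and B's payoffs gives −4q − 1 = 2q − 3 ⇒ q = 1/3.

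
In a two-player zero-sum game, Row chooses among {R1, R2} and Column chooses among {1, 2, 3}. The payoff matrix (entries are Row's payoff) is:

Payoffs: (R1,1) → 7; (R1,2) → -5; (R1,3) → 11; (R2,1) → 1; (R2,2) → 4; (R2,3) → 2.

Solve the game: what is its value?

Row minima: R1 → -5, R2 → 1; maximin = 1.
Column maxima: 1 → 7, 2 → 4, 3 → 11; minimax = 4.
1 ≠ 4, so there is no saddle point; optimal play is mixed.
3 is strictly dominated by 1 (it gives Row strictly more in every row), so Column never plays it.
On the remaining 2×2 (R1, R2 vs 1, 2):
Let Row play R1 with probability p. Expected payoff against 1: 7p + 1(1−p) = 6p + 1; against 2: (-5)p + 4(1−p) = −9p + 4.
Setting these equal: 6p + 1 = −9p + 4 ⇒ 15p = 3 ⇒ p = 1/5, and the value is (6)·(1/5) + 1 = 11/5.
For Column: with q = P(1), equating R1's and R2's payoffs gives 12q − 5 = −3q + 4 ⇒ q = 3/5.

11/5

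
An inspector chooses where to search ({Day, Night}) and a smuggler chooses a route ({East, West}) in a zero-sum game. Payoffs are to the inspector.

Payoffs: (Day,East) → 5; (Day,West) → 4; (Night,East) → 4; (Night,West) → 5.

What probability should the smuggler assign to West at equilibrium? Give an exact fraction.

1/2

Row minima: Day → 4, Night → 4; maximin = 4.
Column maxima: East → 5, West → 5; minimax = 5.
4 ≠ 5, so there is no saddle point; optimal play is mixed.
Let the inspector play Day with probability p. Expected payoff against East: 5p + 4(1−p) = p + 4; against West: 4p + 5(1−p) = −p + 5.
Setting these equal: p + 4 = −p + 5 ⇒ 2p = 1 ⇒ p = 1/2, and the value is (1)·(1/2) + 4 = 9/2.
For the smuggler: with q = P(East), equating Day's and Night's payoffs gives q + 4 = −q + 5 ⇒ q = 1/2.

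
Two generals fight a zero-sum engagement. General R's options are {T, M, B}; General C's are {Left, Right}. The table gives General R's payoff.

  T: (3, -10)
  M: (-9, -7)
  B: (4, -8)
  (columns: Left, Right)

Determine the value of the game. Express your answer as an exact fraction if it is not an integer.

-50/7

Row minima: T → -10, M → -9, B → -8; maximin = -8.
Column maxima: Left → 4, Right → -7; minimax = -7.
-8 ≠ -7, so there is no saddle point; optimal play is mixed.
T is strictly dominated by B, so General R never plays it.
On the remaining 2×2 (M, B vs Left, Right):
Let General R play M with probability p. Expected payoff against Left: (-9)p + 4(1−p) = −13p + 4; against Right: (-7)p + (-8)(1−p) = p − 8.
Setting these equal: −13p + 4 = p − 8 ⇒ −14p = -12 ⇒ p = 6/7, and the value is (-13)·(6/7) + 4 = -50/7.
For General C: with q = P(Left), equating M's and B's payoffs gives −2q − 7 = 12q − 8 ⇒ q = 1/14.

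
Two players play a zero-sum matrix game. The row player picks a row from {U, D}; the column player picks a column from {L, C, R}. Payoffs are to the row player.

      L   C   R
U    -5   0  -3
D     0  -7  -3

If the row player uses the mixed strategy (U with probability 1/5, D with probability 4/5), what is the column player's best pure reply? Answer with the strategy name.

If the column player plays L, the row player's expected payoff is (1/5)·(-5) + (4/5)·0 = -1.
If the column player plays C, the row player's expected payoff is (1/5)·0 + (4/5)·(-7) = -28/5.
If the column player plays R, the row player's expected payoff is (1/5)·(-3) + (4/5)·(-3) = -3.
The column player minimizes the row player's payoff; the smallest is -28/5, so the best response is C.

C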